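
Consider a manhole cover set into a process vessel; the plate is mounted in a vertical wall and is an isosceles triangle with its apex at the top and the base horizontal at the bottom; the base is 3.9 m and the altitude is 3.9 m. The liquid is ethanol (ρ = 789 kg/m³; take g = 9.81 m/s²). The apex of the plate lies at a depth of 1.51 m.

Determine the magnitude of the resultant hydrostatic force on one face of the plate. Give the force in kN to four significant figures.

γ = ρg = 789 × 9.81 / 1000 = 7.74009 kN/m³.
With the apex up, the centroid sits 2h/3 = 2 × 3.9/3 = 2.6 m below the apex, so the centroid depth is h_c = 1.51 + 2.6 = 4.11 m.
A = ½ × 3.9 × 3.9 = 7.605 m².
Resultant F = γ·h_c·A = 7.74009 × 4.11 × 7.605 = 241.929 kN.

F ≈ 241.9 kN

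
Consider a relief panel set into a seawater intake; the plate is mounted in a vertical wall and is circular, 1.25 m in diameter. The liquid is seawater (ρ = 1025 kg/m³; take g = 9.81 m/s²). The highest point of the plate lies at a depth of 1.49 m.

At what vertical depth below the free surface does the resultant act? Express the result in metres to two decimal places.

γ = ρg = 1025 × 9.81 / 1000 = 10.05525 kN/m³.
The centroid is at the centre, 0.625 m below the top of the plate, so the centroid depth is h_c = 1.49 + 0.625 = 2.115 m.
A = π(0.625)² = 1.22718 m².
Resultant F = γ·h_c·A = 10.05525 × 2.115 × 1.22718 = 26.0983 kN.
I_c = πr⁴/4 = π × 0.625⁴/4 = 0.119842 m⁴.
Centre of pressure: y_p = y_c + I_c/(y_c·A) = 2.115 + 0.119842/(2.115 × 1.22718) = 2.115 + 0.0461732 = 2.16117 m along the plane.

h_p = 2.16 m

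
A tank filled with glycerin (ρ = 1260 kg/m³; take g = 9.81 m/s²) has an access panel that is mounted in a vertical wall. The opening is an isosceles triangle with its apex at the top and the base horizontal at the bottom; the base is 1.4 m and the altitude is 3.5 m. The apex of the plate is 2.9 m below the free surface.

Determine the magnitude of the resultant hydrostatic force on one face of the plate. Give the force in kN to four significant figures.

γ = ρg = 1260 × 9.81 / 1000 = 12.3606 kN/m³.
With the apex up, the centroid sits 2h/3 = 2 × 3.5/3 = 2.33333 m below the apex, so the centroid depth is h_c = 2.9 + 2.33333 = 5.23333 m.
A = ½ × 1.4 × 3.5 = 2.45 m².
Resultant F = γ·h_c·A = 12.3606 × 5.23333 × 2.45 = 158.483 kN.

F ≈ 158.5 kN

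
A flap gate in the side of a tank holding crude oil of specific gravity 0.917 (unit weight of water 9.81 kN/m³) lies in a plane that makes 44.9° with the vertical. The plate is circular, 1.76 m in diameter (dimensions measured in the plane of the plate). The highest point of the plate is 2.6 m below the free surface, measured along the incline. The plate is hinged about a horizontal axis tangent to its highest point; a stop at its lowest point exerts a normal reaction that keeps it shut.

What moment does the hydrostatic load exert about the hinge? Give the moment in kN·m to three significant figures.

M ≈ 50.5 kN·m

γ = 0.917 × 9.81 = 8.99577 kN/m³.
The plate makes 44.9° with the vertical, i.e. θ = 90° − 44.9° = 45.1° to the horizontal. Measuring y along the incline from the free-surface line, vertical depth h = y·sinθ with sinθ = 0.708340.
The centroid is at the centre, 0.88 m below the top of the plate, so y_c = 2.6 + 0.88 = 3.48 m and h_c = 3.48 × 0.708340 = 2.46502 m.
A = π(0.88)² = 2.43285 m².
Resultant F = γ·h_c·A = 8.99577 × 2.46502 × 2.43285 = 53.9478 kN.
I_c = πr⁴/4 = π × 0.88⁴/4 = 0.471 m⁴.
Centre of pressure: y_p = y_c + I_c/(y_c·A) = 3.48 + 0.471/(3.48 × 2.43285) = 3.48 + 0.0556322 = 3.53563 m along the plane.
The resultant acts 0.88 + 0.0556322 = 0.935632 m (along the plate) below the hinge at the top edge, so the moment about the hinge is M = F × 0.935632 = 53.9478 × 0.935632 = 50.4753 kN·m.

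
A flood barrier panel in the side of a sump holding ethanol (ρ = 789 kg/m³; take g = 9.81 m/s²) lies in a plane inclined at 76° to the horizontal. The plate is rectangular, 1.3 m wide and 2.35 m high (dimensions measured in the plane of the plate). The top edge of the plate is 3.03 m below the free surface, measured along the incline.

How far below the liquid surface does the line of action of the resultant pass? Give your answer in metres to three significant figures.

γ = ρg = 789 × 9.81 / 1000 = 7.74009 kN/m³.
Let θ = 76° be the plate's angle to the horizontal; measure y along the incline from where the plane meets the free surface. Vertical depth h = y·sinθ with sinθ = 0.970296.
The centroid lies 2.35/2 = 1.175 m below the top edge, so y_c = 3.03 + 1.175 = 4.205 m and h_c = 4.205 × 0.970296 = 4.08009 m.
A = 1.3 × 2.35 = 3.055 m².
Resultant F = γ·h_c·A = 7.74009 × 4.08009 × 3.055 = 96.4777 kN.
I_c = b·h³/12 = 1.3 × 2.35³/12 = 1.40594 m⁴.
Centre of pressure: y_p = y_c + I_c/(y_c·A) = 4.205 + 1.40594/(4.205 × 3.055) = 4.205 + 0.109443 = 4.31444 m along the plane.
Vertically, h_p = y_p·sinθ = 4.31444 × 0.970296 = 4.18628 m.

h_p = 4.19 m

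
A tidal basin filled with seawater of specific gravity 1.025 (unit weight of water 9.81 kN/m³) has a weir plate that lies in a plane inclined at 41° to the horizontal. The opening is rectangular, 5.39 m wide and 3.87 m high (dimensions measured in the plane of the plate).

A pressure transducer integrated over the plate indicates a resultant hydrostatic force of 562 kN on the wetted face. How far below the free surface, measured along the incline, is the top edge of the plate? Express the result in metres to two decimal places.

γ = 1.025 × 9.81 = 10.05525 kN/m³.
A = 5.39 × 3.87 = 20.8593 m².
From F = γ·h_c·A, the centroid depth is h_c = 562/(10.05525 × 20.8593) = 2.67944 m.
Let θ = 41° be the plate's angle to the horizontal; measure y along the incline from where the plane meets the free surface. Vertical depth h = y·sinθ with sinθ = 0.656059.
Along the incline, y_c = h_c/sinθ = 2.67944/0.656059 = 4.08414 m.
The centroid lies 3.87/2 = 1.935 m below the top edge, so the top edge sits at y_top = 4.08414 − 1.935 = 2.14914 m along the incline.

y_top ≈ 2.15 m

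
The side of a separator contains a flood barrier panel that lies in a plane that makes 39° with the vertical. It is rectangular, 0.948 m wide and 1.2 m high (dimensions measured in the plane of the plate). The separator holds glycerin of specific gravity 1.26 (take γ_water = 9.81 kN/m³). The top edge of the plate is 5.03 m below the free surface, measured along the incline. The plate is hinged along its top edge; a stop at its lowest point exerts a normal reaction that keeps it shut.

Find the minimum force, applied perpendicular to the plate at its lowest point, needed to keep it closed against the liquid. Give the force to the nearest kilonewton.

P ≈ 32 kN

γ = 1.26 × 9.81 = 12.3606 kN/m³.
The plate makes 39° with the vertical, i.e. θ = 90° − 39° = 51° to the horizontal. Measuring y along the incline from the free-surface line, vertical depth h = y·sinθ with sinθ = 0.777146.
The centroid lies 1.2/2 = 0.6 m below the top edge, so y_c = 5.03 + 0.6 = 5.63 m and h_c = 5.63 × 0.777146 = 4.37533 m.
A = 0.948 × 1.2 = 1.1376 m².
Resultant F = γ·h_c·A = 12.3606 × 4.37533 × 1.1376 = 61.5233 kN.
I_c = b·h³/12 = 0.948 × 1.2³/12 = 0.136512 m⁴.
Centre of pressure: y_p = y_c + I_c/(y_c·A) = 5.63 + 0.136512/(5.63 × 1.1376) = 5.63 + 0.0213144 = 5.65131 m along the plane.
The resultant acts 0.6 + 0.0213144 = 0.621314 m (along the plate) below the hinge at the top edge, so the moment about the hinge is M = F × 0.621314 = 61.5233 × 0.621314 = 38.2253 kN·m.
A normal force at the bottom, 1.2 m from the hinge, must supply this moment: P = 38.2253/1.2 = 31.8544 kN.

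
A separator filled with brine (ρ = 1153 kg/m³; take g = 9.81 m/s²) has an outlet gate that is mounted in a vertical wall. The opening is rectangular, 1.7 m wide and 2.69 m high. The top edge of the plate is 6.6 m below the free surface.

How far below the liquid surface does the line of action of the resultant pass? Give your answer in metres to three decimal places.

γ = ρg = 1153 × 9.81 / 1000 = 11.31093 kN/m³.
The centroid lies 2.69/2 = 1.345 m below the top edge, so the centroid depth is h_c = 6.6 + 1.345 = 7.945 m.
A = 1.7 × 2.69 = 4.573 m².
Resultant F = γ·h_c·A = 11.31093 × 7.945 × 4.573 = 410.954 kN.
I_c = b·h³/12 = 1.7 × 2.69³/12 = 2.75756 m⁴.
Centre of pressure: y_p = y_c + I_c/(y_c·A) = 7.945 + 2.75756/(7.945 × 4.573) = 7.945 + 0.0758979 = 8.0209 m along the plane.

h_p = 8.021 m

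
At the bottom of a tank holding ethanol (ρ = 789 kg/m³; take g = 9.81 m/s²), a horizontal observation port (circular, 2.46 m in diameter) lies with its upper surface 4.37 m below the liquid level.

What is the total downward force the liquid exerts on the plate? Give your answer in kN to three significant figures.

F ≈ 161 kN

γ = ρg = 789 × 9.81 / 1000 = 7.74009 kN/m³.
The plate is horizontal, so pressure is uniform at p = γ·h = 7.74009 × 4.37 = 33.8242 kN/m².
A = π(1.23)² = 4.75292 m².
F = p·A = 33.8242 × 4.75292 = 160.764 kN.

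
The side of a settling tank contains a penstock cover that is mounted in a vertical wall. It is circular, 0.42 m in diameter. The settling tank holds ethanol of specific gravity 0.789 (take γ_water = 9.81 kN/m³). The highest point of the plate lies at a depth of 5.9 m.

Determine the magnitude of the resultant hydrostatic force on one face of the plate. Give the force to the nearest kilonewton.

γ = 0.789 × 9.81 = 7.74009 kN/m³.
The centroid is at the centre, 0.21 m below the top of the plate, so the centroid depth is h_c = 5.9 + 0.21 = 6.11 m.
A = π(0.21)² = 0.138544 m².
Resultant F = γ·h_c·A = 7.74009 × 6.11 × 0.138544 = 6.55202 kN.

F ≈ 7 kN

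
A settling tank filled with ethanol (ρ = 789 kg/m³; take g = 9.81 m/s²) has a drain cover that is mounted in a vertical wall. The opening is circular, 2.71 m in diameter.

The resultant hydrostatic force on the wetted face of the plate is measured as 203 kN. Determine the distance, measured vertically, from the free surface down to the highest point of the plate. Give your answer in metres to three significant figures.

d_top ≈ 3.19 m

γ = ρg = 789 × 9.81 / 1000 = 7.74009 kN/m³.
A = π(1.355)² = 5.76804 m².
From F = γ·h_c·A, the centroid depth is h_c = 203/(7.74009 × 5.76804) = 4.54697 m.
The centroid is at the centre, 1.355 m below the top of the plate, so the highest point sits at h_top = 4.54697 − 1.355 = 3.19197 m below the surface.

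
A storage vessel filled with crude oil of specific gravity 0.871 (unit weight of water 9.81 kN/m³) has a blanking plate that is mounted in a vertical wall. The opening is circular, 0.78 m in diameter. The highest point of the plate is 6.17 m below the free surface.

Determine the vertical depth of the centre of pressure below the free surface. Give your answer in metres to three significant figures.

h_p = 6.57 m

γ = 0.871 × 9.81 = 8.54451 kN/m³.
The centroid is at the centre, 0.39 m below the top of the plate, so the centroid depth is h_c = 6.17 + 0.39 = 6.56 m.
A = π(0.39)² = 0.477836 m².
Resultant F = γ·h_c·A = 8.54451 × 6.56 × 0.477836 = 26.7837 kN.
I_c = πr⁴/4 = π × 0.39⁴/4 = 0.0181697 m⁴.
Centre of pressure: y_p = y_c + I_c/(y_c·A) = 6.56 + 0.0181697/(6.56 × 0.477836) = 6.56 + 0.00579649 = 6.5658 m along the plane.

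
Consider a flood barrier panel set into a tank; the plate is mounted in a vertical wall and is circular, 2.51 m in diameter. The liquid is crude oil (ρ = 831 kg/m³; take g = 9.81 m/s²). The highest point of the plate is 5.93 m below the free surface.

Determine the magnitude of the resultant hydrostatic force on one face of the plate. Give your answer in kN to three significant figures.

F ≈ 290 kN

γ = ρg = 831 × 9.81 / 1000 = 8.15211 kN/m³.
The centroid is at the centre, 1.255 m below the top of the plate, so the centroid depth is h_c = 5.93 + 1.255 = 7.185 m.
A = π(1.255)² = 4.94809 m².
Resultant F = γ·h_c·A = 8.15211 × 7.185 × 4.94809 = 289.824 kN.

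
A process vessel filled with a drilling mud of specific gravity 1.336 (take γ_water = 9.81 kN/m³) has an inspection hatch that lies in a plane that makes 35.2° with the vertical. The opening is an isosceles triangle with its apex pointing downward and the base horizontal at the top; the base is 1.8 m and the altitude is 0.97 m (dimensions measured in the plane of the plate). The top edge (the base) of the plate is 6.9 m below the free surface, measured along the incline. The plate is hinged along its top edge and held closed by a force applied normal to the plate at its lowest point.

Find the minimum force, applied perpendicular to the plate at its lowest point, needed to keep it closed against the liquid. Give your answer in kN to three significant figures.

P ≈ 23.0 kN

γ = 1.336 × 9.81 = 13.10616 kN/m³.
The plate makes 35.2° with the vertical, i.e. θ = 90° − 35.2° = 54.8° to the horizontal. Measuring y along the incline from the free-surface line, vertical depth h = y·sinθ with sinθ = 0.817145.
With the apex down, the centroid sits h/3 = 0.97/3 = 0.323333 m below the base (the top edge), so y_c = 6.9 + 0.323333 = 7.22333 m and h_c = 7.22333 × 0.817145 = 5.90251 m.
A = ½ × 1.8 × 0.97 = 0.873 m².
Resultant F = γ·h_c·A = 13.10616 × 5.90251 × 0.873 = 67.5346 kN.
I_c = b·h³/36 = 1.8 × 0.97³/36 = 0.0456336 m⁴.
Centre of pressure: y_p = y_c + I_c/(y_c·A) = 7.22333 + 0.0456336/(7.22333 × 0.873) = 7.22333 + 0.00723657 = 7.23057 m along the plane.
The resultant acts 0.323333 + 0.00723657 = 0.33057 m (along the plate) below the hinge at the top edge, so the moment about the hinge is M = F × 0.33057 = 67.5346 × 0.33057 = 22.3249 kN·m.
A normal force at the bottom, 0.97 m from the hinge, must supply this moment: P = 22.3249/0.97 = 23.0154 kN.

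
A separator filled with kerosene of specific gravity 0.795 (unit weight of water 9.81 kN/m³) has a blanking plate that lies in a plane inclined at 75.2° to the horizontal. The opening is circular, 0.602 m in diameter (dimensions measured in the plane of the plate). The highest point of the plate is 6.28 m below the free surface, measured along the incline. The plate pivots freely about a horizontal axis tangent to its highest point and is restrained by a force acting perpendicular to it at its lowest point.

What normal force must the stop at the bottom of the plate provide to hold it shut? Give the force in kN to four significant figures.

P ≈ 7.143 kN

γ = 0.795 × 9.81 = 7.79895 kN/m³.
Let θ = 75.2° be the plate's angle to the horizontal; measure y along the incline from where the plane meets the free surface. Vertical depth h = y·sinθ with sinθ = 0.966823.
The centroid is at the centre, 0.301 m below the top of the plate, so y_c = 6.28 + 0.301 = 6.581 m and h_c = 6.581 × 0.966823 = 6.36266 m.
A = π(0.301)² = 0.284631 m².
Resultant F = γ·h_c·A = 7.79895 × 6.36266 × 0.284631 = 14.124 kN.
I_c = πr⁴/4 = π × 0.301⁴/4 = 0.00644697 m⁴.
Centre of pressure: y_p = y_c + I_c/(y_c·A) = 6.581 + 0.00644697/(6.581 × 0.284631) = 6.581 + 0.00344177 = 6.58444 m along the plane.
The resultant acts 0.301 + 0.00344177 = 0.304442 m (along the plate) below the hinge at the top edge, so the moment about the hinge is M = F × 0.304442 = 14.124 × 0.304442 = 4.29994 kN·m.
A normal force at the bottom, 0.602 m from the hinge, must supply this moment: P = 4.29994/0.602 = 7.14276 kN.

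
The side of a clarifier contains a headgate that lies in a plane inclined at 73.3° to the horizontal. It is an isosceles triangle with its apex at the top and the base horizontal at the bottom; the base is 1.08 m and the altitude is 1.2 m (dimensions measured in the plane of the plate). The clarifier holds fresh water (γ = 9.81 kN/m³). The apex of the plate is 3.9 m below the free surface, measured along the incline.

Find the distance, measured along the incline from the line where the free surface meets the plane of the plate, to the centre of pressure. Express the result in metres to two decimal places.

γ = 9.81 kN/m³.
Let θ = 73.3° be the plate's angle to the horizontal; measure y along the incline from where the plane meets the free surface. Vertical depth h = y·sinθ with sinθ = 0.957822.
With the apex up, the centroid sits 2h/3 = 2 × 1.2/3 = 0.8 m below the apex, so y_c = 3.9 + 0.8 = 4.7 m and h_c = 4.7 × 0.957822 = 4.50176 m.
A = ½ × 1.08 × 1.2 = 0.648 m².
Resultant F = γ·h_c·A = 9.81 × 4.50176 × 0.648 = 28.6171 kN.
I_c = b·h³/36 = 1.08 × 1.2³/36 = 0.05184 m⁴.
Centre of pressure: y_p = y_c + I_c/(y_c·A) = 4.7 + 0.05184/(4.7 × 0.648) = 4.7 + 0.0170213 = 4.71702 m along the plane.

y_p = 4.72 m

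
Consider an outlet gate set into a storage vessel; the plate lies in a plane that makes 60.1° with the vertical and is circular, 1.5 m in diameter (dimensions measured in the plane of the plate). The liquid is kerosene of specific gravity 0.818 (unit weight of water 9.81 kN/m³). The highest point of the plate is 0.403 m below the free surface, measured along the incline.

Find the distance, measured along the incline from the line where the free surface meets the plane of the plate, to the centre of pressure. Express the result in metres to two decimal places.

y_p = 1.27 m

γ = 0.818 × 9.81 = 8.02458 kN/m³.
The plate makes 60.1° with the vertical, i.e. θ = 90° − 60.1° = 29.9° to the horizontal. Measuring y along the incline from the free-surface line, vertical depth h = y·sinθ with sinθ = 0.498488.
The centroid is at the centre, 0.75 m below the top of the plate, so y_c = 0.403 + 0.75 = 1.153 m and h_c = 1.153 × 0.498488 = 0.574757 m.
A = π(0.75)² = 1.76715 m².
Resultant F = γ·h_c·A = 8.02458 × 0.574757 × 1.76715 = 8.15042 kN.
I_c = πr⁴/4 = π × 0.75⁴/4 = 0.248505 m⁴.
Centre of pressure: y_p = y_c + I_c/(y_c·A) = 1.153 + 0.248505/(1.153 × 1.76715) = 1.153 + 0.121964 = 1.27496 m along the plane.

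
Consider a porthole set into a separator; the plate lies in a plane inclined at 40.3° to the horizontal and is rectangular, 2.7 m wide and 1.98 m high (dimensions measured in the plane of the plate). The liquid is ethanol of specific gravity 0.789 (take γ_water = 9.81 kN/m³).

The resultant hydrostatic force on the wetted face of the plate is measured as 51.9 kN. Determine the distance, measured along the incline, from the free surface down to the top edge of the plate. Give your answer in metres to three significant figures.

γ = 0.789 × 9.81 = 7.74009 kN/m³.
A = 2.7 × 1.98 = 5.346 m².
From F = γ·h_c·A, the centroid depth is h_c = 51.9/(7.74009 × 5.346) = 1.25427 m.
Let θ = 40.3° be the plate's angle to the horizontal; measure y along the incline from where the plane meets the free surface. Vertical depth h = y·sinθ with sinθ = 0.646790.
Along the incline, y_c = h_c/sinθ = 1.25427/0.646790 = 1.93922 m.
The centroid lies 1.98/2 = 0.99 m below the top edge, so the top edge sits at y_top = 1.93922 − 0.99 = 0.94922 m along the incline.

y_top ≈ 0.949 m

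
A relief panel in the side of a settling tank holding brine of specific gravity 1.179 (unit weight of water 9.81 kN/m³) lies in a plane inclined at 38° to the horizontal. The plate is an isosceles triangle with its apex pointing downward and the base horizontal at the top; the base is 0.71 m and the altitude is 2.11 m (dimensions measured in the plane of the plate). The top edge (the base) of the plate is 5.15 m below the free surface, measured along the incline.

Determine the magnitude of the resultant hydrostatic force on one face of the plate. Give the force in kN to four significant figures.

γ = 1.179 × 9.81 = 11.56599 kN/m³.
Let θ = 38° be the plate's angle to the horizontal; measure y along the incline from where the plane meets the free surface. Vertical depth h = y·sinθ with sinθ = 0.615661.
With the apex down, the centroid sits h/3 = 2.11/3 = 0.703333 m below the base (the top edge), so y_c = 5.15 + 0.703333 = 5.85333 m and h_c = 5.85333 × 0.615661 = 3.60367 m.
A = ½ × 0.71 × 2.11 = 0.74905 m².
Resultant F = γ·h_c·A = 11.56599 × 3.60367 × 0.74905 = 31.2204 kN.

F ≈ 31.22 kN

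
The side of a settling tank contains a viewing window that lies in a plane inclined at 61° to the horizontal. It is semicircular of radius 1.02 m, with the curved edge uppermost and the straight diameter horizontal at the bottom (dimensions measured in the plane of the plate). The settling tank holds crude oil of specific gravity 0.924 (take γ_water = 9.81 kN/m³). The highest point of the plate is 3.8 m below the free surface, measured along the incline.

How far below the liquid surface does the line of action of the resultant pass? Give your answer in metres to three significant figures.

h_p = 3.85 m

γ = 0.924 × 9.81 = 9.06444 kN/m³.
Let θ = 61° be the plate's angle to the horizontal; measure y along the incline from where the plane meets the free surface. Vertical depth h = y·sinθ with sinθ = 0.874620.
The centroid lies 4r/(3π) = 0.432901 m above the diameter, so r − 4r/(3π) = 1.02 − 0.432901 = 0.587099 m below the topmost point, so y_c = 3.8 + 0.587099 = 4.3871 m and h_c = 4.3871 × 0.874620 = 3.83705 m.
A = πr²/2 = π × 1.02²/2 = 1.63426 m².
Resultant F = γ·h_c·A = 9.06444 × 3.83705 × 1.63426 = 56.8407 kN.
I_c = (π/8 − 8/(9π))·r⁴ = 0.109757 × 1.02⁴ = 0.118805 m⁴.
Centre of pressure: y_p = y_c + I_c/(y_c·A) = 4.3871 + 0.118805/(4.3871 × 1.63426) = 4.3871 + 0.0165705 = 4.40367 m along the plane.
Vertically, h_p = y_p·sinθ = 4.40367 × 0.874620 = 3.85154 m.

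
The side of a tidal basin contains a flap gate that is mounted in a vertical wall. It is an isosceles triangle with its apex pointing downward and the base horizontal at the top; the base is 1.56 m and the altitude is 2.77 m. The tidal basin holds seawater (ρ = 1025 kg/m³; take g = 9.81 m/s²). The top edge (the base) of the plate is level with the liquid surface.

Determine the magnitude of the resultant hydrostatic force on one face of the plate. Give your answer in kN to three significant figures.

γ = ρg = 1025 × 9.81 / 1000 = 10.05525 kN/m³.
With the apex down, the centroid sits h/3 = 2.77/3 = 0.923333 m below the base (the top edge), so the centroid depth is h_c = 0.923333 m.
A = ½ × 1.56 × 2.77 = 2.1606 m².
Resultant F = γ·h_c·A = 10.05525 × 0.923333 × 2.1606 = 20.0598 kN.

F ≈ 20.1 kN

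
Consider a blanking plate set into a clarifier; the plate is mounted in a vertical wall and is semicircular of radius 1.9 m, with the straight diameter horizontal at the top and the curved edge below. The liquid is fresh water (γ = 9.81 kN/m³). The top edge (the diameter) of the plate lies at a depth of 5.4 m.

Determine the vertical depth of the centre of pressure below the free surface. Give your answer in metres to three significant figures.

h_p = 6.25 m

γ = 9.81 kN/m³.
The centroid of a semicircle lies 4r/(3π) = 0.806385 m from the diameter, here below the top edge, so the centroid depth is h_c = 5.4 + 0.806385 = 6.20639 m.
A = πr²/2 = π × 1.9²/2 = 5.67057 m².
Resultant F = γ·h_c·A = 9.81 × 6.20639 × 5.67057 = 345.251 kN.
I_c = (π/8 − 8/(9π))·r⁴ = 0.109757 × 1.9⁴ = 1.43036 m⁴.
Centre of pressure: y_p = y_c + I_c/(y_c·A) = 6.20639 + 1.43036/(6.20639 × 5.67057) = 6.20639 + 0.0406424 = 6.24703 m along the plane.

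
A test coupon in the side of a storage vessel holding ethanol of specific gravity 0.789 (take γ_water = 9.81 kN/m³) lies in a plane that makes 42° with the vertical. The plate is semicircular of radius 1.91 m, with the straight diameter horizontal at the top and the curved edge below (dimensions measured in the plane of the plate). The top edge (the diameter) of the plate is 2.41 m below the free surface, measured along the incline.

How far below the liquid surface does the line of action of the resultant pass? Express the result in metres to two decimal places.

h_p = 2.45 m

γ = 0.789 × 9.81 = 7.74009 kN/m³.
The plate makes 42° with the vertical, i.e. θ = 90° − 42° = 48° to the horizontal. Measuring y along the incline from the free-surface line, vertical depth h = y·sinθ with sinθ = 0.743145.
The centroid of a semicircle lies 4r/(3π) = 0.810629 m from the diameter, here below the top edge, so y_c = 2.41 + 0.810629 = 3.22063 m and h_c = 3.22063 × 0.743145 = 2.3934 m.
A = πr²/2 = π × 1.91²/2 = 5.73042 m².
Resultant F = γ·h_c·A = 7.74009 × 2.3934 × 5.73042 = 106.157 kN.
I_c = (π/8 − 8/(9π))·r⁴ = 0.109757 × 1.91⁴ = 1.46072 m⁴.
Centre of pressure: y_p = y_c + I_c/(y_c·A) = 3.22063 + 1.46072/(3.22063 × 5.73042) = 3.22063 + 0.079148 = 3.29978 m along the plane.
Vertically, h_p = y_p·sinθ = 3.29978 × 0.743145 = 2.45222 m.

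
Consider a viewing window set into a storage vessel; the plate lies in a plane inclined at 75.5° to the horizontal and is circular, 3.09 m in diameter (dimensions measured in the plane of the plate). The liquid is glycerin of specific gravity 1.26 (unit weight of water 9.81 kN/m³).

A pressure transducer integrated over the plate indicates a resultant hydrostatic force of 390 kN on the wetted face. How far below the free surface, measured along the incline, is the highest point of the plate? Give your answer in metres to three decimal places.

γ = 1.26 × 9.81 = 12.3606 kN/m³.
A = π(1.545)² = 7.49906 m².
From F = γ·h_c·A, the centroid depth is h_c = 390/(12.3606 × 7.49906) = 4.20744 m.
Let θ = 75.5° be the plate's angle to the horizontal; measure y along the incline from where the plane meets the free surface. Vertical depth h = y·sinθ with sinθ = 0.968148.
Along the incline, y_c = h_c/sinθ = 4.20744/0.968148 = 4.34586 m.
The centroid is at the centre, 1.545 m below the top of the plate, so the highest point sits at y_top = 4.34586 − 1.545 = 2.80086 m along the incline.

y_top ≈ 2.801 m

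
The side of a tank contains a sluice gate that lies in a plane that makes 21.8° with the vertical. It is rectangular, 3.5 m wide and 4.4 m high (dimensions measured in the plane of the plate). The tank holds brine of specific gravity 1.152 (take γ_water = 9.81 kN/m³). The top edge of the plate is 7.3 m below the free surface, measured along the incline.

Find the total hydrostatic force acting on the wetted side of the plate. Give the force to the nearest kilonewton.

γ = 1.152 × 9.81 = 11.30112 kN/m³.
The plate makes 21.8° with the vertical, i.e. θ = 90° − 21.8° = 68.2° to the horizontal. Measuring y along the incline from the free-surface line, vertical depth h = y·sinθ with sinθ = 0.928486.
The centroid lies 4.4/2 = 2.2 m below the top edge, so y_c = 7.3 + 2.2 = 9.5 m and h_c = 9.5 × 0.928486 = 8.82062 m.
A = 3.5 × 4.4 = 15.4 m².
Resultant F = γ·h_c·A = 11.30112 × 8.82062 × 15.4 = 1535.12 kN.

F ≈ 1535 kN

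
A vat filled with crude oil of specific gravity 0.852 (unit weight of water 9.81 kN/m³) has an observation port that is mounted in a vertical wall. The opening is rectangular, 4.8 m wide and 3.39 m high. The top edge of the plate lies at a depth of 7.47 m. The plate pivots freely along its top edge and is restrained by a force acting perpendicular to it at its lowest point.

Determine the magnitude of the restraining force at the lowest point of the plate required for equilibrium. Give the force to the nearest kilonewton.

γ = 0.852 × 9.81 = 8.35812 kN/m³.
The centroid lies 3.39/2 = 1.695 m below the top edge, so the centroid depth is h_c = 7.47 + 1.695 = 9.165 m.
A = 4.8 × 3.39 = 16.272 m².
Resultant F = γ·h_c·A = 8.35812 × 9.165 × 16.272 = 1246.47 kN.
I_c = b·h³/12 = 4.8 × 3.39³/12 = 15.5833 m⁴.
Centre of pressure: y_p = y_c + I_c/(y_c·A) = 9.165 + 15.5833/(9.165 × 16.272) = 9.165 + 0.104493 = 9.26949 m along the plane.
The resultant acts 1.695 + 0.104493 = 1.79949 m (along the plate) below the hinge at the top edge, so the moment about the hinge is M = F × 1.79949 = 1246.47 × 1.79949 = 2243.01 kN·m.
A normal force at the bottom, 3.39 m from the hinge, must supply this moment: P = 2243.01/3.39 = 661.655 kN.

P ≈ 662 kN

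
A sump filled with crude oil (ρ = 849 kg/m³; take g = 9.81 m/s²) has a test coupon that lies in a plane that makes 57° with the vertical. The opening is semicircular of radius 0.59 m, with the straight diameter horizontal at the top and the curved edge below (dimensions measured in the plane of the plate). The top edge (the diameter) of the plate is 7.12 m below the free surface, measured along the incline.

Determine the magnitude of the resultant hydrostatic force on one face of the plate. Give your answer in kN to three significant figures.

γ = ρg = 849 × 9.81 / 1000 = 8.32869 kN/m³.
The plate makes 57° with the vertical, i.e. θ = 90° − 57° = 33° to the horizontal. Measuring y along the incline from the free-surface line, vertical depth h = y·sinθ with sinθ = 0.544639.
The centroid of a semicircle lies 4r/(3π) = 0.250404 m from the diameter, here below the top edge, so y_c = 7.12 + 0.250404 = 7.3704 m and h_c = 7.3704 × 0.544639 = 4.01421 m.
A = πr²/2 = π × 0.59²/2 = 0.546794 m².
Resultant F = γ·h_c·A = 8.32869 × 4.01421 × 0.546794 = 18.281 kN.

F ≈ 18.3 kN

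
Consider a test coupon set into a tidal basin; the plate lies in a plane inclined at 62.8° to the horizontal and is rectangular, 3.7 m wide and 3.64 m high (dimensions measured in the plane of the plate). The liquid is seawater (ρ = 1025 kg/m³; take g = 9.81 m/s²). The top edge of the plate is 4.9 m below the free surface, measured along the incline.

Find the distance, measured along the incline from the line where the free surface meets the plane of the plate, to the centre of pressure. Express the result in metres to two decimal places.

γ = ρg = 1025 × 9.81 / 1000 = 10.05525 kN/m³.
Let θ = 62.8° be the plate's angle to the horizontal; measure y along the incline from where the plane meets the free surface. Vertical depth h = y·sinθ with sinθ = 0.889416.
The centroid lies 3.64/2 = 1.82 m below the top edge, so y_c = 4.9 + 1.82 = 6.72 m and h_c = 6.72 × 0.889416 = 5.97688 m.
A = 3.7 × 3.64 = 13.468 m².
Resultant F = γ·h_c·A = 10.05525 × 5.97688 × 13.468 = 809.414 kN.
I_c = b·h³/12 = 3.7 × 3.64³/12 = 14.8705 m⁴.
Centre of pressure: y_p = y_c + I_c/(y_c·A) = 6.72 + 14.8705/(6.72 × 13.468) = 6.72 + 0.164306 = 6.88431 m along the plane.

y_p = 6.88 m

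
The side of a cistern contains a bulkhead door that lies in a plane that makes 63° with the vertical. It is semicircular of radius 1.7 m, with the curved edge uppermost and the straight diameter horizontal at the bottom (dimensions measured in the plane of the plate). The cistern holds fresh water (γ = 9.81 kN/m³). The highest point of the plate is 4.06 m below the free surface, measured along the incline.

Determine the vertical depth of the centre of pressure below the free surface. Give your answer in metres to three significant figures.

γ = 9.81 kN/m³.
The plate makes 63° with the vertical, i.e. θ = 90° − 63° = 27° to the horizontal. Measuring y along the incline from the free-surface line, vertical depth h = y·sinθ with sinθ = 0.453990.
The centroid lies 4r/(3π) = 0.721502 m above the diameter, so r − 4r/(3π) = 1.7 − 0.721502 = 0.978498 m below the topmost point, so y_c = 4.06 + 0.978498 = 5.0385 m and h_c = 5.0385 × 0.453990 = 2.28743 m.
A = πr²/2 = π × 1.7²/2 = 4.5396 m².
Resultant F = γ·h_c·A = 9.81 × 2.28743 × 4.5396 = 101.867 kN.
I_c = (π/8 − 8/(9π))·r⁴ = 0.109757 × 1.7⁴ = 0.916701 m⁴.
Centre of pressure: y_p = y_c + I_c/(y_c·A) = 5.0385 + 0.916701/(5.0385 × 4.5396) = 5.0385 + 0.0400783 = 5.07858 m along the plane.
Vertically, h_p = y_p·sinθ = 5.07858 × 0.453990 = 2.30562 m.

h_p = 2.31 m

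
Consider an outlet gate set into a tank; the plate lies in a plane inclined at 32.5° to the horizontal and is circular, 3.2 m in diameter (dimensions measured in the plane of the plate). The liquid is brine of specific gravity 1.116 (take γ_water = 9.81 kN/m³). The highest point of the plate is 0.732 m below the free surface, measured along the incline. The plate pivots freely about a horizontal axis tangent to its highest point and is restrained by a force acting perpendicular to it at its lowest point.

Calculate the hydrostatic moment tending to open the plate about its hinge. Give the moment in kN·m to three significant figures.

γ = 1.116 × 9.81 = 10.94796 kN/m³.
Let θ = 32.5° be the plate's angle to the horizontal; measure y along the incline from where the plane meets the free surface. Vertical depth h = y·sinθ with sinθ = 0.537300.
The centroid is at the centre, 1.6 m below the top of the plate, so y_c = 0.732 + 1.6 = 2.332 m and h_c = 2.332 × 0.537300 = 1.25298 m.
A = π(1.6)² = 8.04248 m².
Resultant F = γ·h_c·A = 10.94796 × 1.25298 × 8.04248 = 110.323 kN.
I_c = πr⁴/4 = π × 1.6⁴/4 = 5.14719 m⁴.
Centre of pressure: y_p = y_c + I_c/(y_c·A) = 2.332 + 5.14719/(2.332 × 8.04248) = 2.332 + 0.274443 = 2.60644 m along the plane.
The resultant acts 1.6 + 0.274443 = 1.87444 m (along the plate) below the hinge at the top edge, so the moment about the hinge is M = F × 1.87444 = 110.323 × 1.87444 = 206.794 kN·m.

M ≈ 207 kN·m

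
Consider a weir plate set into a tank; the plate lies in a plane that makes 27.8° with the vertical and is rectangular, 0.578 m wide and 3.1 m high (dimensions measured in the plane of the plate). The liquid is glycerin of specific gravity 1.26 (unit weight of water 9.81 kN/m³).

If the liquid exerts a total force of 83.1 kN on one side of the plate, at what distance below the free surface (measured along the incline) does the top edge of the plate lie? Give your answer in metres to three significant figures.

γ = 1.26 × 9.81 = 12.3606 kN/m³.
A = 0.578 × 3.1 = 1.7918 m².
From F = γ·h_c·A, the centroid depth is h_c = 83.1/(12.3606 × 1.7918) = 3.75208 m.
The plate makes 27.8° with the vertical, i.e. θ = 90° − 27.8° = 62.2° to the horizontal. Measuring y along the incline from the free-surface line, vertical depth h = y·sinθ with sinθ = 0.884581.
Along the incline, y_c = h_c/sinθ = 3.75208/0.884581 = 4.24165 m.
The centroid lies 3.1/2 = 1.55 m below the top edge, so the top edge sits at y_top = 4.24165 − 1.55 = 2.69165 m along the incline.

y_top ≈ 2.69 m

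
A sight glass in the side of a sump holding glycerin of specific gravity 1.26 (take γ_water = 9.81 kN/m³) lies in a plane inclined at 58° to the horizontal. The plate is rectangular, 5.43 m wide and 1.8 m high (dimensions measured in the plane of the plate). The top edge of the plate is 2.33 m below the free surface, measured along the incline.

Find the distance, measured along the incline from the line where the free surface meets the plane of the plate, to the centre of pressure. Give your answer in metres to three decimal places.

y_p = 3.314 m

γ = 1.26 × 9.81 = 12.3606 kN/m³.
Let θ = 58° be the plate's angle to the horizontal; measure y along the incline from where the plane meets the free surface. Vertical depth h = y·sinθ with sinθ = 0.848048.
The centroid lies 1.8/2 = 0.9 m below the top edge, so y_c = 2.33 + 0.9 = 3.23 m and h_c = 3.23 × 0.848048 = 2.7392 m.
A = 5.43 × 1.8 = 9.774 m².
Resultant F = γ·h_c·A = 12.3606 × 2.7392 × 9.774 = 330.93 kN.
I_c = b·h³/12 = 5.43 × 1.8³/12 = 2.63898 m⁴.
Centre of pressure: y_p = y_c + I_c/(y_c·A) = 3.23 + 2.63898/(3.23 × 9.774) = 3.23 + 0.0835913 = 3.31359 m along the plane.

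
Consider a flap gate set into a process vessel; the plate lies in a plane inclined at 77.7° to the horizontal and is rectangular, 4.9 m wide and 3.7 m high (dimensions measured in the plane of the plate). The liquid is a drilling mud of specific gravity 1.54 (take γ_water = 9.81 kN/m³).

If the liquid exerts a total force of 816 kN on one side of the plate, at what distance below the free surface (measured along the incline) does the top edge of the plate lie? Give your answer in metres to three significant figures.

γ = 1.54 × 9.81 = 15.1074 kN/m³.
A = 4.9 × 3.7 = 18.13 m².
From F = γ·h_c·A, the centroid depth is h_c = 816/(15.1074 × 18.13) = 2.97922 m.
Let θ = 77.7° be the plate's angle to the horizontal; measure y along the incline from where the plane meets the free surface. Vertical depth h = y·sinθ with sinθ = 0.977046.
Along the incline, y_c = h_c/sinθ = 2.97922/0.977046 = 3.04921 m.
The centroid lies 3.7/2 = 1.85 m below the top edge, so the top edge sits at y_top = 3.04921 − 1.85 = 1.19921 m along the incline.

y_top ≈ 1.20 m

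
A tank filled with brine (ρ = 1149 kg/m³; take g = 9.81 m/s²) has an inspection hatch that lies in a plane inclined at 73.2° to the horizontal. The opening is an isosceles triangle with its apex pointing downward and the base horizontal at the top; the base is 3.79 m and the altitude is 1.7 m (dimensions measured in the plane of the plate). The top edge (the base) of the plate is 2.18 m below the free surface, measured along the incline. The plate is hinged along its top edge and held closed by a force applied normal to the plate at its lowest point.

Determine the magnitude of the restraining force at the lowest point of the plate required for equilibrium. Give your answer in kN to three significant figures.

P ≈ 35.1 kN

γ = ρg = 1149 × 9.81 / 1000 = 11.27169 kN/m³.
Let θ = 73.2° be the plate's angle to the horizontal; measure y along the incline from where the plane meets the free surface. Vertical depth h = y·sinθ with sinθ = 0.957319.
With the apex down, the centroid sits h/3 = 1.7/3 = 0.566667 m below the base (the top edge), so y_c = 2.18 + 0.566667 = 2.74667 m and h_c = 2.74667 × 0.957319 = 2.62944 m.
A = ½ × 3.79 × 1.7 = 3.2215 m².
Resultant F = γ·h_c·A = 11.27169 × 2.62944 × 3.2215 = 95.4796 kN.
I_c = b·h³/36 = 3.79 × 1.7³/36 = 0.51723 m⁴.
Centre of pressure: y_p = y_c + I_c/(y_c·A) = 2.74667 + 0.51723/(2.74667 × 3.2215) = 2.74667 + 0.0584547 = 2.80512 m along the plane.
The resultant acts 0.566667 + 0.0584547 = 0.625122 m (along the plate) below the hinge at the top edge, so the moment about the hinge is M = F × 0.625122 = 95.4796 × 0.625122 = 59.6864 kN·m.
A normal force at the bottom, 1.7 m from the hinge, must supply this moment: P = 59.6864/1.7 = 35.1096 kN.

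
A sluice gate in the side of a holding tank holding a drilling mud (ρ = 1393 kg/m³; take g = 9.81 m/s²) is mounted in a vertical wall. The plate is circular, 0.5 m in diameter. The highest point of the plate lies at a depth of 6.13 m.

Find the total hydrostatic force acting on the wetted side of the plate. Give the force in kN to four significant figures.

F ≈ 17.12 kN

γ = ρg = 1393 × 9.81 / 1000 = 13.66533 kN/m³.
The centroid is at the centre, 0.25 m below the top of the plate, so the centroid depth is h_c = 6.13 + 0.25 = 6.38 m.
A = π(0.25)² = 0.19635 m².
Resultant F = γ·h_c·A = 13.66533 × 6.38 × 0.19635 = 17.1187 kN.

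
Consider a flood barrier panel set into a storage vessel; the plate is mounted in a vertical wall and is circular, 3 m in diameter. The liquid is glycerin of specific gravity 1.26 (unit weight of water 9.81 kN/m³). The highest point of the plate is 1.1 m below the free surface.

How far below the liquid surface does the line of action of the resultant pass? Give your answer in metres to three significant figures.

h_p = 2.82 m

γ = 1.26 × 9.81 = 12.3606 kN/m³.
The centroid is at the centre, 1.5 m below the top of the plate, so the centroid depth is h_c = 1.1 + 1.5 = 2.6 m.
A = π(1.5)² = 7.06858 m².
Resultant F = γ·h_c·A = 12.3606 × 2.6 × 7.06858 = 227.167 kN.
I_c = πr⁴/4 = π × 1.5⁴/4 = 3.97608 m⁴.
Centre of pressure: y_p = y_c + I_c/(y_c·A) = 2.6 + 3.97608/(2.6 × 7.06858) = 2.6 + 0.216346 = 2.81635 m along the plane.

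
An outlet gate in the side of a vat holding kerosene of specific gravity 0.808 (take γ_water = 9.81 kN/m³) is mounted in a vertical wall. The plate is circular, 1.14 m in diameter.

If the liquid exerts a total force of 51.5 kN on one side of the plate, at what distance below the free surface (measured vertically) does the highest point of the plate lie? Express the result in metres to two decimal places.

γ = 0.808 × 9.81 = 7.92648 kN/m³.
A = π(0.57)² = 1.0207 m².
From F = γ·h_c·A, the centroid depth is h_c = 51.5/(7.92648 × 1.0207) = 6.36544 m.
The centroid is at the centre, 0.57 m below the top of the plate, so the highest point sits at h_top = 6.36544 − 0.57 = 5.79544 m below the surface.

d_top ≈ 5.80 m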